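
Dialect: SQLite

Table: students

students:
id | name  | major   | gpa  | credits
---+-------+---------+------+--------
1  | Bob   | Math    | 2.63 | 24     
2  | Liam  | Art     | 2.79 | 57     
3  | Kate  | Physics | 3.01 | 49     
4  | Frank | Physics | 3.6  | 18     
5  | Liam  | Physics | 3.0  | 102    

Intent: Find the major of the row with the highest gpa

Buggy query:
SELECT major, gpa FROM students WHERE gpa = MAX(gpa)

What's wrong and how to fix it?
Bug: WHERE is evaluated per row; an aggregate over the whole table isn't defined there

Fix: Use a subquery: WHERE gpa = (SELECT MAX(gpa) FROM students)

Corrected query:
SELECT major, gpa FROM students WHERE gpa = (SELECT MAX(gpa) FROM students)

Result:
major   | gpa
--------+----
Physics | 3.6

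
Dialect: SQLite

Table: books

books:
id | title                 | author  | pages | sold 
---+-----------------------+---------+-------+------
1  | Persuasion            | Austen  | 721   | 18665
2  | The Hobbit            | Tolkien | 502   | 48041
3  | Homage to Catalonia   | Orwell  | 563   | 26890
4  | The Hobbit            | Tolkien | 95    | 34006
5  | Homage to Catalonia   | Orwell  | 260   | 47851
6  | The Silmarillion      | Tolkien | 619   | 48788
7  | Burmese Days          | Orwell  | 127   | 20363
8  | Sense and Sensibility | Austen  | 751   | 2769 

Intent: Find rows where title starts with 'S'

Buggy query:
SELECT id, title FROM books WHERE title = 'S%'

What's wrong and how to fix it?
Bug: Wildcards only work with LIKE; '=' treats '%' as a literal character

Fix: Use LIKE for wildcard pattern matching

Corrected query:
SELECT id, title FROM books WHERE title LIKE 'S%'

Result:
id | title                
---+----------------------
8  | Sense and Sensibility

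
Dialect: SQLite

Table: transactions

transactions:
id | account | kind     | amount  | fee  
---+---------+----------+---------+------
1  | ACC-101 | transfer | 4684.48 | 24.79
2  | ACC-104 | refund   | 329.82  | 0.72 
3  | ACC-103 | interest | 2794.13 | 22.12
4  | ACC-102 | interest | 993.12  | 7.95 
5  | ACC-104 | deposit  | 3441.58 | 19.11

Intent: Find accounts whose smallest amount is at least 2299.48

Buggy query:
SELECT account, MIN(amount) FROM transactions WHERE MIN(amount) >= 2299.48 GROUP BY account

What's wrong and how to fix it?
Bug: Aggregates like MIN are computed per group after WHERE runs

Fix: Use HAVING for the per-group MIN condition

Corrected query:
SELECT account, MIN(amount) FROM transactions GROUP BY account HAVING MIN(amount) >= 2299.48

Result:
account | MIN(amount)
--------+------------
ACC-101 | 4684.48    
ACC-103 | 2794.13    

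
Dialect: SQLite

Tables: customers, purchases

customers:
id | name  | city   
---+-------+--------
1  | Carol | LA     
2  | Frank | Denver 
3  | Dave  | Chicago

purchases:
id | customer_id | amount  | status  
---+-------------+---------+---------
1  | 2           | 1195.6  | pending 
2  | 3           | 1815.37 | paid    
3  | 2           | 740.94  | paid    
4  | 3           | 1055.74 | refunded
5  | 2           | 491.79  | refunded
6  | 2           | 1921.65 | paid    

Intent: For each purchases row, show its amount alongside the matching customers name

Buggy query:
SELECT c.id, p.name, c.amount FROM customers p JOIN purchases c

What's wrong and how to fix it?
Bug: Missing join condition: each purchases row is matched to all customers rows instead of just its own

Fix: Specify the join condition linking the foreign key to the parent id

Corrected query:
SELECT c.id, p.name, c.amount FROM customers p JOIN purchases c ON c.customer_id = p.id

Result:
id | name  | amount 
---+-------+--------
1  | Frank | 1195.6 
2  | Dave  | 1815.37
3  | Frank | 740.94 
4  | Dave  | 1055.74
5  | Frank | 491.79 
6  | Frank | 1921.65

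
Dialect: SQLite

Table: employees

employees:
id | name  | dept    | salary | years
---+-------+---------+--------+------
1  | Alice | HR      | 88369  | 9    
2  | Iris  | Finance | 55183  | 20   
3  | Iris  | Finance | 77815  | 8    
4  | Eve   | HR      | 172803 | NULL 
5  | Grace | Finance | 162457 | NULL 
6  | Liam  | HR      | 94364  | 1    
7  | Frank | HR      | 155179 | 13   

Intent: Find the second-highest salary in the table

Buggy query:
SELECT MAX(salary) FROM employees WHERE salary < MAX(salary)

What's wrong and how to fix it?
Bug: The inner MAX is an aggregate inside WHERE, which is not allowed

Fix: Put the inner MAX in a scalar subquery

Corrected query:
SELECT MAX(salary) FROM employees WHERE salary < (SELECT MAX(salary) FROM employees)

Result:
MAX(salary)
-----------
162457     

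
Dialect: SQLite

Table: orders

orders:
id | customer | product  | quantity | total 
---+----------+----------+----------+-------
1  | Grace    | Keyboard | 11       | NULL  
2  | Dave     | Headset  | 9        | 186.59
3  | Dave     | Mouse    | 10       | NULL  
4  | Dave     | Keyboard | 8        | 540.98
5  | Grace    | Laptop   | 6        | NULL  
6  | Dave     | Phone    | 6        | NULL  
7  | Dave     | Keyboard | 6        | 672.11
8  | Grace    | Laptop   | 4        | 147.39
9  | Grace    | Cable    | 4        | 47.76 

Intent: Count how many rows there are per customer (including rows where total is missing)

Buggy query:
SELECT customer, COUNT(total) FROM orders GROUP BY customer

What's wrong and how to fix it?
Bug: COUNT(column) counts non-NULL values only; rows with NULL total aren't counted

Fix: Use COUNT(*) to count all rows regardless of NULL

Corrected query:
SELECT customer, COUNT(*) FROM orders GROUP BY customer

Result:
customer | COUNT(*)
---------+---------
Dave     | 5       
Grace    | 4       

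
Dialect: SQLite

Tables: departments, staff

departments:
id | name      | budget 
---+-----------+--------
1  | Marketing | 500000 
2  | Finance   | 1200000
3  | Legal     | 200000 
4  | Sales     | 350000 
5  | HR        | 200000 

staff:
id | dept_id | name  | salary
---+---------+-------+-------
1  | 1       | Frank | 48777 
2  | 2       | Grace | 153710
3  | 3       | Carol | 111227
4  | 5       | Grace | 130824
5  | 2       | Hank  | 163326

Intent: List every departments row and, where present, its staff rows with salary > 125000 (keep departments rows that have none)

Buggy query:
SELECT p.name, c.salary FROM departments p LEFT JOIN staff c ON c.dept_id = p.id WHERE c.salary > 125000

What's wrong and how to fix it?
Bug: Filtering c.salary in WHERE discards the NULL rows produced by LEFT JOIN, turning it into an inner join

Fix: Move the right-table condition into the ON clause so unmatched parents are kept

Corrected query:
SELECT p.name, c.salary FROM departments p LEFT JOIN staff c ON c.dept_id = p.id AND c.salary > 125000

Result:
name      | salary
----------+-------
Marketing | NULL  
Finance   | 153710
Finance   | 163326
Legal     | NULL  
Sales     | NULL  
HR        | 130824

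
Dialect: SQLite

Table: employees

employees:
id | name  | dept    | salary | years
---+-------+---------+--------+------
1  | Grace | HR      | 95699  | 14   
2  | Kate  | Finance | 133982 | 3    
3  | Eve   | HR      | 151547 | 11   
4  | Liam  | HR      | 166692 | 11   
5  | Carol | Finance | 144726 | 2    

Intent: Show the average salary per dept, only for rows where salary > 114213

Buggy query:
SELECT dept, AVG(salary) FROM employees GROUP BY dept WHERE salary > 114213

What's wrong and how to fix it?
Bug: WHERE cannot follow GROUP BY

Fix: Move the WHERE clause before GROUP BY

Corrected query:
SELECT dept, AVG(salary) FROM employees WHERE salary > 114213 GROUP BY dept

Result:
dept    | AVG(salary)
--------+------------
Finance | 139354     
HR      | 159119.5   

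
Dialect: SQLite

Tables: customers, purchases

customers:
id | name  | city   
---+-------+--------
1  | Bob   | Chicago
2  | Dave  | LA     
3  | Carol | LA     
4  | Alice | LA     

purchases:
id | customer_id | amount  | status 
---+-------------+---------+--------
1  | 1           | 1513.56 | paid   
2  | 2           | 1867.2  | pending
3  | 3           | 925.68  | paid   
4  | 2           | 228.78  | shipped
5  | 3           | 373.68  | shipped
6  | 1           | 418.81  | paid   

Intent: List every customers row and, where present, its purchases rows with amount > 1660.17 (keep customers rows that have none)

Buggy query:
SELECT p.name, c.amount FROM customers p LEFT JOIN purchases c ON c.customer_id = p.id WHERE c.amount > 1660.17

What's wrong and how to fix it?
Bug: A WHERE condition on the right-hand table after LEFT JOIN drops unmatched parents

Fix: Put 'c.amount > 1660.17' in the JOIN's ON clause instead of WHERE

Corrected query:
SELECT p.name, c.amount FROM customers p LEFT JOIN purchases c ON c.customer_id = p.id AND c.amount > 1660.17

Result:
name  | amount
------+-------
Bob   | NULL  
Dave  | 1867.2
Carol | NULL  
Alice | NULL  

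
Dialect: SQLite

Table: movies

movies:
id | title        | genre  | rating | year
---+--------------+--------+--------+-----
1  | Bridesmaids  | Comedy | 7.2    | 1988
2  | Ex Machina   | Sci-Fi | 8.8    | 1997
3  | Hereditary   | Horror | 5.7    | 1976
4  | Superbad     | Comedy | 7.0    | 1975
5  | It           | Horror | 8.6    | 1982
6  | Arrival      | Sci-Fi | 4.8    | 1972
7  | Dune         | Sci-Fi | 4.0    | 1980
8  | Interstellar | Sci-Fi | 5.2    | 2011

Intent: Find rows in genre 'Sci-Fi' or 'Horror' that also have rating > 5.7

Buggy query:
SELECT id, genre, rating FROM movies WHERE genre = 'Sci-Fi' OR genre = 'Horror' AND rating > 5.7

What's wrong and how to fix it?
Bug: AND binds tighter than OR, so this parses as genre = 'Sci-Fi' OR (genre = 'Horror' AND rating > 5.7)

Fix: Group the OR with parentheses (or use IN), then AND the threshold

Corrected query:
SELECT id, genre, rating FROM movies WHERE (genre = 'Sci-Fi' OR genre = 'Horror') AND rating > 5.7

Result:
id | genre  | rating
---+--------+-------
2  | Sci-Fi | 8.8   
5  | Horror | 8.6   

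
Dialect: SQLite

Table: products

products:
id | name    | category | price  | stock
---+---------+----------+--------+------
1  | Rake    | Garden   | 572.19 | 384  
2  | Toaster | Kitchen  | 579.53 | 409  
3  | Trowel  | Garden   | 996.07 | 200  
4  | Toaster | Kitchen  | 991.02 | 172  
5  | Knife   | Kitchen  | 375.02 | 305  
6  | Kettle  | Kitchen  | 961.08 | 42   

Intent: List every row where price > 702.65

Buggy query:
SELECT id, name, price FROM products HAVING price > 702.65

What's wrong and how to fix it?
Bug: HAVING filters the output of aggregation, but this query has no GROUP BY and no aggregate functions, so SQLite rejects it (HAVING clause on a non-aggregate query); the condition here is per row

Fix: Use WHERE for row-level filtering

Corrected query:
SELECT id, name, price FROM products WHERE price > 702.65

Result:
id | name    | price 
---+---------+-------
3  | Trowel  | 996.07
4  | Toaster | 991.02
6  | Kettle  | 961.08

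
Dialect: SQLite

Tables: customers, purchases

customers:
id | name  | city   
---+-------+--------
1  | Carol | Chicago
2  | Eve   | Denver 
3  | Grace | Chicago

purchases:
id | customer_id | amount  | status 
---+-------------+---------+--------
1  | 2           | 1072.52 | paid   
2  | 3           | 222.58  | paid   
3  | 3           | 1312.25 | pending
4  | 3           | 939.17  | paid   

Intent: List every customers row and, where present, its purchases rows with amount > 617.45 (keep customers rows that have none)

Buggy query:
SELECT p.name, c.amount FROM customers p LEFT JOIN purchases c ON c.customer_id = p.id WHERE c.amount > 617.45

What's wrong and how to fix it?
Bug: Filtering c.amount in WHERE discards the NULL rows produced by LEFT JOIN, turning it into an inner join

Fix: Move the right-table condition into the ON clause so unmatched parents are kept

Corrected query:
SELECT p.name, c.amount FROM customers p LEFT JOIN purchases c ON c.customer_id = p.id AND c.amount > 617.45

Result:
name  | amount 
------+--------
Carol | NULL   
Eve   | 1072.52
Grace | 939.17 
Grace | 1312.25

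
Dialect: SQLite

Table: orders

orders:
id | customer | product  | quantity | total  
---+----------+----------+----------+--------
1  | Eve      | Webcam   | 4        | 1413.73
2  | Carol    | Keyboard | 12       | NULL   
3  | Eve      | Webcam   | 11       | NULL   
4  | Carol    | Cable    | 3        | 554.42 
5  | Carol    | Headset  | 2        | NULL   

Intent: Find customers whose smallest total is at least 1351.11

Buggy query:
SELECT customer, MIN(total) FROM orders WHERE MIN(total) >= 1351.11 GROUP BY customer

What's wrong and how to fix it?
Bug: MIN() in WHERE is a misuse of aggregate

Fix: Replace WHERE with HAVING after the GROUP BY

Corrected query:
SELECT customer, MIN(total) FROM orders GROUP BY customer HAVING MIN(total) >= 1351.11

Result:
customer | MIN(total)
---------+-----------
Eve      | 1413.73   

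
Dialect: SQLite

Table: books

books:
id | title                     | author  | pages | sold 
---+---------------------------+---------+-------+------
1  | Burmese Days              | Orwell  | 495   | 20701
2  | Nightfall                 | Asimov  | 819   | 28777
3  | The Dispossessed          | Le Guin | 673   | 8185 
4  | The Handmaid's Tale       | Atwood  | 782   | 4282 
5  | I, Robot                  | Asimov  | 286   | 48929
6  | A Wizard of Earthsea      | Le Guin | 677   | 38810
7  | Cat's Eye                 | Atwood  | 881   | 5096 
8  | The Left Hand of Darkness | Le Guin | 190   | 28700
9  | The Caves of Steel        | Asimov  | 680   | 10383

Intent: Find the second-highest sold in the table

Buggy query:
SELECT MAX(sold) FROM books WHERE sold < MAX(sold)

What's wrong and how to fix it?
Bug: The inner MAX is an aggregate inside WHERE, which is not allowed

Fix: Put the inner MAX in a scalar subquery

Corrected query:
SELECT MAX(sold) FROM books WHERE sold < (SELECT MAX(sold) FROM books)

Result:
MAX(sold)
---------
38810    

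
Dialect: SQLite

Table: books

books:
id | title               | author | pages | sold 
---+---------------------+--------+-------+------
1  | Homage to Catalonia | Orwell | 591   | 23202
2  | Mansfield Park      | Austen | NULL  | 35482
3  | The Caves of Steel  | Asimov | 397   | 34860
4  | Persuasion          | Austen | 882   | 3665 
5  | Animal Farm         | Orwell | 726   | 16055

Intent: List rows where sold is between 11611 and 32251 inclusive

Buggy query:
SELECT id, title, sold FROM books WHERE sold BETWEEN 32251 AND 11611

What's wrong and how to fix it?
Bug: The bounds are reversed; BETWEEN a AND b requires a <= b to match anything

Fix: Write BETWEEN 11611 AND 32251

Corrected query:
SELECT id, title, sold FROM books WHERE sold BETWEEN 11611 AND 32251

Result:
id | title               | sold 
---+---------------------+------
1  | Homage to Catalonia | 23202
5  | Animal Farm         | 16055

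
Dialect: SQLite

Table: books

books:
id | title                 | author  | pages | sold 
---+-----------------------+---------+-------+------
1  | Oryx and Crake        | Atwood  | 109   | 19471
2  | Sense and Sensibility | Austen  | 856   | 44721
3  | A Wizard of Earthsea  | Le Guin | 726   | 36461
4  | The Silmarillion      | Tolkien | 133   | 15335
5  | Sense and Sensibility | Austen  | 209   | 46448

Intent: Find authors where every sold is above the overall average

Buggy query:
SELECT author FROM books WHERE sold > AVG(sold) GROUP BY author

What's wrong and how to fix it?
Bug: AVG() is an aggregate; it can't sit directly in WHERE

Fix: Compute the overall average in a scalar subquery and compare each group's MIN against it in HAVING

Corrected query:
SELECT author FROM books GROUP BY author HAVING MIN(sold) > (SELECT AVG(sold) FROM books)

Result:
author 
-------
Austen 
Le Guin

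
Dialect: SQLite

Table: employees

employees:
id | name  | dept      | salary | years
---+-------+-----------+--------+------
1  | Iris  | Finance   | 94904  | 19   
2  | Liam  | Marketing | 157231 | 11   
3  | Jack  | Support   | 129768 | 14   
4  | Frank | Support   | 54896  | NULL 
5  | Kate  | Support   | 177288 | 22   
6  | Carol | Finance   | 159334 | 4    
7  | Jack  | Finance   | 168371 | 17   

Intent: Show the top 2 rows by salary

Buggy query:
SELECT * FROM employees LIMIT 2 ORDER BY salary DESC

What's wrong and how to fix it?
Bug: LIMIT must come after ORDER BY

Fix: Sort with ORDER BY, then apply LIMIT

Corrected query:
SELECT * FROM employees ORDER BY salary DESC LIMIT 2

Result:
id | name | dept    | salary | years
---+------+---------+--------+------
5  | Kate | Support | 177288 | 22   
7  | Jack | Finance | 168371 | 17   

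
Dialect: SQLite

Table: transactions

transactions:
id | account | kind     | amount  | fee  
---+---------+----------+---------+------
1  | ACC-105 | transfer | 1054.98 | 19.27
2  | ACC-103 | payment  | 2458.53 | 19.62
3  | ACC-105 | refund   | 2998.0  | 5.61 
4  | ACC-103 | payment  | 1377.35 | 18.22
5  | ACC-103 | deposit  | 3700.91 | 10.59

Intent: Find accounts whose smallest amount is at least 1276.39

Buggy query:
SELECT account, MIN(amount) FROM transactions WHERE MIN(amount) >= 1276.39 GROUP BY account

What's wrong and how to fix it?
Bug: Aggregates like MIN are computed per group after WHERE runs

Fix: Use HAVING for the per-group MIN condition

Corrected query:
SELECT account, MIN(amount) FROM transactions GROUP BY account HAVING MIN(amount) >= 1276.39

Result:
account | MIN(amount)
--------+------------
ACC-103 | 1377.35    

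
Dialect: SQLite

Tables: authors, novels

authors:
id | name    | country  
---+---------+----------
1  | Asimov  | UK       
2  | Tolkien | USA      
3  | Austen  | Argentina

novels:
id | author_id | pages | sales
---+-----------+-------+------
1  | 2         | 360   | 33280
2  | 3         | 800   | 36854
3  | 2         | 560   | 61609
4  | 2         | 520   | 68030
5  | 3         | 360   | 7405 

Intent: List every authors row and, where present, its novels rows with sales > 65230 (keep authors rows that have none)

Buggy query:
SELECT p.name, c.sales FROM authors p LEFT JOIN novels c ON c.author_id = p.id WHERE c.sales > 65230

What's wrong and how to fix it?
Bug: A WHERE condition on the right-hand table after LEFT JOIN drops unmatched parents

Fix: Move the right-table condition into the ON clause so unmatched parents are kept

Corrected query:
SELECT p.name, c.sales FROM authors p LEFT JOIN novels c ON c.author_id = p.id AND c.sales > 65230

Result:
name    | sales
--------+------
Asimov  | NULL 
Tolkien | 68030
Austen  | NULL 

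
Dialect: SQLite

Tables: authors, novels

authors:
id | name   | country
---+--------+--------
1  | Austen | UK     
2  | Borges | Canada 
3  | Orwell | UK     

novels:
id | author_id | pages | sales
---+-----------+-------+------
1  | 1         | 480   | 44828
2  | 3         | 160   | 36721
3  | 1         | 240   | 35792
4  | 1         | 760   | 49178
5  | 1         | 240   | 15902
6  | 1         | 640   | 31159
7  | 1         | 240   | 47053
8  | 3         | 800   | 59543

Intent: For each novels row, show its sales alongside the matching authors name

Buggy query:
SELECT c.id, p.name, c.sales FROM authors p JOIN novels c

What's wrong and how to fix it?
Bug: Missing join condition: each novels row is matched to all authors rows instead of just its own

Fix: Add ON c.author_id = p.id to the JOIN

Corrected query:
SELECT c.id, p.name, c.sales FROM authors p JOIN novels c ON c.author_id = p.id

Result:
id | name   | sales
---+--------+------
1  | Austen | 44828
2  | Orwell | 36721
3  | Austen | 35792
4  | Austen | 49178
5  | Austen | 15902
6  | Austen | 31159
7  | Austen | 47053
8  | Orwell | 59543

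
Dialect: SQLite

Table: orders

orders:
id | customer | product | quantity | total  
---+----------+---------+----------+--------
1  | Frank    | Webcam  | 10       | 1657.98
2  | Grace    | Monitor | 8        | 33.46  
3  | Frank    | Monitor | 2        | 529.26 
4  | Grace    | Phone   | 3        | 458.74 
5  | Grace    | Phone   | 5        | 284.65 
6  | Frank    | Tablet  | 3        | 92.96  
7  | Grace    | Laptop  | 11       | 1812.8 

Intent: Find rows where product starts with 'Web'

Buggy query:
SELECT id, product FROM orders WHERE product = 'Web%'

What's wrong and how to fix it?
Bug: Wildcards only work with LIKE; '=' treats '%' as a literal character

Fix: Replace '=' with LIKE so 'Web%' is treated as a pattern

Corrected query:
SELECT id, product FROM orders WHERE product LIKE 'Web%'

Result:
id | product
---+--------
1  | Webcam 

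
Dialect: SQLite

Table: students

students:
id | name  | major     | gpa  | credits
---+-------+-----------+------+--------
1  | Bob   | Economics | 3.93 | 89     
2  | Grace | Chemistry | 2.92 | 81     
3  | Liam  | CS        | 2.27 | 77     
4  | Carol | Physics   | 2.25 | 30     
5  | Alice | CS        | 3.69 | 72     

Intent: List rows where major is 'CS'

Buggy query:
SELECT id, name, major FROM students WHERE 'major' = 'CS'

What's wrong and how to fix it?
Bug: Single quotes denote string literals in SQL; the column name is being compared as a constant string

Fix: Reference the column as major without single quotes

Corrected query:
SELECT id, name, major FROM students WHERE major = 'CS'

Result:
id | name  | major
---+-------+------
3  | Liam  | CS   
5  | Alice | CS   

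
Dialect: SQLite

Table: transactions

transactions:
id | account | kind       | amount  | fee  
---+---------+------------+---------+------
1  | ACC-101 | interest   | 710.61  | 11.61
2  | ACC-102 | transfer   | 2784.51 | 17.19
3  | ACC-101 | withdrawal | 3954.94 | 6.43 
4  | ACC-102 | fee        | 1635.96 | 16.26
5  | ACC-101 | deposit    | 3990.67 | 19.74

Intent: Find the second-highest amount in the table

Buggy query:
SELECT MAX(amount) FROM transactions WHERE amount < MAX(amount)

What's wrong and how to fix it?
Bug: MAX(amount) on the right of the comparison is an aggregate-in-WHERE error

Fix: Put the inner MAX in a scalar subquery

Corrected query:
SELECT MAX(amount) FROM transactions WHERE amount < (SELECT MAX(amount) FROM transactions)

Result:
MAX(amount)
-----------
3954.94    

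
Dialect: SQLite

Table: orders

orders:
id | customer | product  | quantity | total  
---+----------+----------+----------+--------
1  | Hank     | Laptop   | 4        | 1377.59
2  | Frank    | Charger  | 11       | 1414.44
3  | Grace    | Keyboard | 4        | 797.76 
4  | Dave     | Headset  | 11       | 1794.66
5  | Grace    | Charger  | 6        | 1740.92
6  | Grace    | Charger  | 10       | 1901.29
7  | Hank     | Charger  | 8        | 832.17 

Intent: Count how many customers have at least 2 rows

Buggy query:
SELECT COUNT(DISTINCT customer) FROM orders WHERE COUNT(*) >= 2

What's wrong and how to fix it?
Bug: WHERE filters individual rows, not groups, so a group-level COUNT is invalid there

Fix: Use a subquery that GROUPs and filters with HAVING, then count its rows

Corrected query:
SELECT COUNT(*) FROM (SELECT customer FROM orders GROUP BY customer HAVING COUNT(*) >= 2)

Result:
COUNT(*)
--------
2       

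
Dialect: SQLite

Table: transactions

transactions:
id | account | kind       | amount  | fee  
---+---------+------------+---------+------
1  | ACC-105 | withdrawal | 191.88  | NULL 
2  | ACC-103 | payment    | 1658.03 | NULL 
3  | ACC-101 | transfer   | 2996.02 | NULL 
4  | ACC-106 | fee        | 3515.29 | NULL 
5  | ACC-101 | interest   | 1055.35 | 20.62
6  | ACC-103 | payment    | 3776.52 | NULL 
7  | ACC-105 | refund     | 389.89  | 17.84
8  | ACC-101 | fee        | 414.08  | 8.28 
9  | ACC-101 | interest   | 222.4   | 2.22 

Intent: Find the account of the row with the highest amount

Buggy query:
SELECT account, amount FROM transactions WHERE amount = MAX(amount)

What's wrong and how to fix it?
Bug: WHERE is evaluated per row; an aggregate over the whole table isn't defined there

Fix: Wrap MAX in a scalar subquery so WHERE compares against a single value

Corrected query:
SELECT account, amount FROM transactions WHERE amount = (SELECT MAX(amount) FROM transactions)

Result:
account | amount 
--------+--------
ACC-103 | 3776.52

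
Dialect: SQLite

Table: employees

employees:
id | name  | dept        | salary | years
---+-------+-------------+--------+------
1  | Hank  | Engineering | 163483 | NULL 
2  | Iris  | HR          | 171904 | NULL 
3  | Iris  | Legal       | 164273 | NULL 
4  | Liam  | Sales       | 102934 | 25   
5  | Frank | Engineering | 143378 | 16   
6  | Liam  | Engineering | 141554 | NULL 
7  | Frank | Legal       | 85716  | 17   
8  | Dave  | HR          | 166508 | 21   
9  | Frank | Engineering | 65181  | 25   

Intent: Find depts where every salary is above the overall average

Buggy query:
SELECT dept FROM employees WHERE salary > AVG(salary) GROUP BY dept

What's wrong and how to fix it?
Bug: AVG() is an aggregate; it can't sit directly in WHERE

Fix: Compute the overall average in a scalar subquery and compare each group's MIN against it in HAVING

Corrected query:
SELECT dept FROM employees GROUP BY dept HAVING MIN(salary) > (SELECT AVG(salary) FROM employees)

Result:
dept
----
HR  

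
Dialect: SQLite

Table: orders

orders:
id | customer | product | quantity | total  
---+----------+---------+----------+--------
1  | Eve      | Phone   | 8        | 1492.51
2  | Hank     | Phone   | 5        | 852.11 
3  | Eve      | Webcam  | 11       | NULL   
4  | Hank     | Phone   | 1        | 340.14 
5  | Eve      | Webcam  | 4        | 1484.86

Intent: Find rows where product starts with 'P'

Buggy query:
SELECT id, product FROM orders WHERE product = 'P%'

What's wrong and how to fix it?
Bug: Wildcards only work with LIKE; '=' treats '%' as a literal character

Fix: Use LIKE for wildcard pattern matching

Corrected query:
SELECT id, product FROM orders WHERE product LIKE 'P%'

Result:
id | product
---+--------
1  | Phone  
2  | Phone  
4  | Phone  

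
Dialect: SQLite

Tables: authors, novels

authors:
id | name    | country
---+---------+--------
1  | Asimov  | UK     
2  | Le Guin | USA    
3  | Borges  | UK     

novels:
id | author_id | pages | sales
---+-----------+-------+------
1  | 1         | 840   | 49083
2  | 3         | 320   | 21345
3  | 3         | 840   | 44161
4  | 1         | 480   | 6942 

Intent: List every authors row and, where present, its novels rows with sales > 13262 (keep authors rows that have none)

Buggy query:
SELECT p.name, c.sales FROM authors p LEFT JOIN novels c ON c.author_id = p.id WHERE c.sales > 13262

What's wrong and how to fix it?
Bug: A WHERE condition on the right-hand table after LEFT JOIN drops unmatched parents

Fix: Put 'c.sales > 13262' in the JOIN's ON clause instead of WHERE

Corrected query:
SELECT p.name, c.sales FROM authors p LEFT JOIN novels c ON c.author_id = p.id AND c.sales > 13262

Result:
name    | sales
--------+------
Asimov  | 49083
Le Guin | NULL 
Borges  | 21345
Borges  | 44161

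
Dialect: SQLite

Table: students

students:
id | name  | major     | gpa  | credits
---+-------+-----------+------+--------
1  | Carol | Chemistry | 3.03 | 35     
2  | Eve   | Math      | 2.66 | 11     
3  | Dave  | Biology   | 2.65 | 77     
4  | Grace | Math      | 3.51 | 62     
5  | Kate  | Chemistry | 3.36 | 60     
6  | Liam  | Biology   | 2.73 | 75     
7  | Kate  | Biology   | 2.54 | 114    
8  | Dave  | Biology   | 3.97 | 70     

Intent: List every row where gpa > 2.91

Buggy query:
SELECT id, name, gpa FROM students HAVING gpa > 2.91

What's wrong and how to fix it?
Bug: HAVING filters the output of aggregation, but this query has no GROUP BY and no aggregate functions, so SQLite rejects it (HAVING clause on a non-aggregate query); the condition here is per row

Fix: Use WHERE for row-level filtering

Corrected query:
SELECT id, name, gpa FROM students WHERE gpa > 2.91

Result:
id | name  | gpa 
---+-------+-----
1  | Carol | 3.03
4  | Grace | 3.51
5  | Kate  | 3.36
8  | Dave  | 3.97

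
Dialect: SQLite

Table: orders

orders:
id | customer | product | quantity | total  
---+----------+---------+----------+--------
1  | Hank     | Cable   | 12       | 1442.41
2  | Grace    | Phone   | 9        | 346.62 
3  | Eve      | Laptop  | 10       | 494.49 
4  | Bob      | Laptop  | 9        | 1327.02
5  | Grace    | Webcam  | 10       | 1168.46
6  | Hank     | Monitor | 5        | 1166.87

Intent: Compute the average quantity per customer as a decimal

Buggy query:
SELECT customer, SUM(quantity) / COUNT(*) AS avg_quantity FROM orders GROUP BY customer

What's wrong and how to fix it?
Bug: SUM(quantity) and COUNT(*) are both integers; the division truncates the fractional part

Fix: Multiply by 1.0 (or CAST to REAL) to force floating-point division

Corrected query:
SELECT customer, SUM(quantity) * 1.0 / COUNT(*) AS avg_quantity FROM orders GROUP BY customer

Result:
customer | avg_quantity
---------+-------------
Bob      | 9           
Eve      | 10          
Grace    | 9.5         
Hank     | 8.5         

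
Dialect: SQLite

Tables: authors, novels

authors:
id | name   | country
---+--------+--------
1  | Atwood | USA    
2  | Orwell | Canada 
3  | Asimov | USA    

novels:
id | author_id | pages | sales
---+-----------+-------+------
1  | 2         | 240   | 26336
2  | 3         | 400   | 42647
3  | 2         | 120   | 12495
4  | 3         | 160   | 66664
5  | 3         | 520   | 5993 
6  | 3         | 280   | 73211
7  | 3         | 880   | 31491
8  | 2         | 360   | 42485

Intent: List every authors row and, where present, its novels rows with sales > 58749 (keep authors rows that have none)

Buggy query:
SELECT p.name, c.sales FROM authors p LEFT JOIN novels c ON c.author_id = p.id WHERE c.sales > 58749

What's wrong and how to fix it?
Bug: A WHERE condition on the right-hand table after LEFT JOIN drops unmatched parents

Fix: Put 'c.sales > 58749' in the JOIN's ON clause instead of WHERE

Corrected query:
SELECT p.name, c.sales FROM authors p LEFT JOIN novels c ON c.author_id = p.id AND c.sales > 58749

Result:
name   | sales
-------+------
Atwood | NULL 
Orwell | NULL 
Asimov | 66664
Asimov | 73211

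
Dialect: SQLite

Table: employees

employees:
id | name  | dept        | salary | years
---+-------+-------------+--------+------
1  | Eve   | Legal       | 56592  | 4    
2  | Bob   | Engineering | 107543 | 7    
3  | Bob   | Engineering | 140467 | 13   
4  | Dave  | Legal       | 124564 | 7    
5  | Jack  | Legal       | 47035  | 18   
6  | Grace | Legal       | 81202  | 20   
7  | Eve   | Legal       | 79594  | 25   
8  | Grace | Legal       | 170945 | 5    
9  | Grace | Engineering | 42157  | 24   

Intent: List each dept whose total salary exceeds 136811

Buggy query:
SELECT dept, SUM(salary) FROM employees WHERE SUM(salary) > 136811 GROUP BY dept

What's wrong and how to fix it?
Bug: WHERE runs before GROUP BY, so aggregates aren't available there

Fix: Use HAVING (which filters groups after aggregation) instead of WHERE

Corrected query:
SELECT dept, SUM(salary) FROM employees GROUP BY dept HAVING SUM(salary) > 136811

Result:
dept        | SUM(salary)
------------+------------
Engineering | 290167     
Legal       | 559932     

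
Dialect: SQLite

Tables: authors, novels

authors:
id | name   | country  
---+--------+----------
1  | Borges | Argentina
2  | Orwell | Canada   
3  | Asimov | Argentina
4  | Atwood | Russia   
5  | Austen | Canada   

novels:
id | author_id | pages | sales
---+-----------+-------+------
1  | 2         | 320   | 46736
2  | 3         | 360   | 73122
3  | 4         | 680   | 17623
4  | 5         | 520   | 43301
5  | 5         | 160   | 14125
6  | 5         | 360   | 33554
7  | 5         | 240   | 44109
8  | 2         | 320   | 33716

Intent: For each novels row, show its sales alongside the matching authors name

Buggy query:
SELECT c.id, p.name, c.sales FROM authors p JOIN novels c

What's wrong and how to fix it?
Bug: Missing join condition: each novels row is matched to all authors rows instead of just its own

Fix: Specify the join condition linking the foreign key to the parent id

Corrected query:
SELECT c.id, p.name, c.sales FROM authors p JOIN novels c ON c.author_id = p.id

Result:
id | name   | sales
---+--------+------
1  | Orwell | 46736
2  | Asimov | 73122
3  | Atwood | 17623
4  | Austen | 43301
5  | Austen | 14125
6  | Austen | 33554
7  | Austen | 44109
8  | Orwell | 33716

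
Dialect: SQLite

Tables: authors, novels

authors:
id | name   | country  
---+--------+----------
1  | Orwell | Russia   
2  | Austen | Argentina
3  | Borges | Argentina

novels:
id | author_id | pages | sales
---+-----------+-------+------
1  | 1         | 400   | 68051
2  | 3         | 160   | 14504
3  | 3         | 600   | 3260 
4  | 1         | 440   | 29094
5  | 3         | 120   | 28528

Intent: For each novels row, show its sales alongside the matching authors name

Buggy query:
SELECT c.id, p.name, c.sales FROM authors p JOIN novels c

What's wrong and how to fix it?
Bug: JOIN with no ON clause produces a cartesian product; every novels row pairs with every authors row

Fix: Add ON c.author_id = p.id to the JOIN

Corrected query:
SELECT c.id, p.name, c.sales FROM authors p JOIN novels c ON c.author_id = p.id

Result:
id | name   | sales
---+--------+------
1  | Orwell | 68051
2  | Borges | 14504
3  | Borges | 3260 
4  | Orwell | 29094
5  | Borges | 28528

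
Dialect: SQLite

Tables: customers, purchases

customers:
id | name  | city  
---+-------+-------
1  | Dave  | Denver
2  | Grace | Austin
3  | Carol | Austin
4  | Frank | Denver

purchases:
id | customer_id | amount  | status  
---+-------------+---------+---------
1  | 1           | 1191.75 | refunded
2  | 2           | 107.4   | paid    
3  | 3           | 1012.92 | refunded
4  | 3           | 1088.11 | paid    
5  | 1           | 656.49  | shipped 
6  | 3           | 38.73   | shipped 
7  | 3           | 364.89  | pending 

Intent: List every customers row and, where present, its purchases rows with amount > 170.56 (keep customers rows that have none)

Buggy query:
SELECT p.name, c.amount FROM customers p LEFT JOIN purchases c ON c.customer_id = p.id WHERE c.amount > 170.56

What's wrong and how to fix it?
Bug: A WHERE condition on the right-hand table after LEFT JOIN drops unmatched parents

Fix: Move the right-table condition into the ON clause so unmatched parents are kept

Corrected query:
SELECT p.name, c.amount FROM customers p LEFT JOIN purchases c ON c.customer_id = p.id AND c.amount > 170.56

Result:
name  | amount 
------+--------
Dave  | 656.49 
Dave  | 1191.75
Grace | NULL   
Carol | 364.89 
Carol | 1012.92
Carol | 1088.11
Frank | NULL   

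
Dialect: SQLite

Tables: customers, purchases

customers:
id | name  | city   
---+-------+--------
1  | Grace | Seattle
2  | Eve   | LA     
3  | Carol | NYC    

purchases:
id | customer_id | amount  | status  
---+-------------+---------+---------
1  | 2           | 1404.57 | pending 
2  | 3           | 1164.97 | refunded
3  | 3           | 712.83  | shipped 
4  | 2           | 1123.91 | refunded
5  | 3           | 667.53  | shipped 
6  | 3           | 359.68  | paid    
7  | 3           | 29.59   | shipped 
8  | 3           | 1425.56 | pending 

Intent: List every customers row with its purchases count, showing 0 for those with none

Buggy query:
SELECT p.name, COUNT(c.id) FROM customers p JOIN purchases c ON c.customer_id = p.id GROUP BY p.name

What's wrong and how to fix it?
Bug: INNER JOIN drops customers rows that have no matching purchases rows

Fix: Use LEFT JOIN so parents without children still appear (COUNT(c.id) gives 0)

Corrected query:
SELECT p.name, COUNT(c.id) FROM customers p LEFT JOIN purchases c ON c.customer_id = p.id GROUP BY p.name

Result:
name  | COUNT(c.id)
------+------------
Carol | 6          
Eve   | 2          
Grace | 0          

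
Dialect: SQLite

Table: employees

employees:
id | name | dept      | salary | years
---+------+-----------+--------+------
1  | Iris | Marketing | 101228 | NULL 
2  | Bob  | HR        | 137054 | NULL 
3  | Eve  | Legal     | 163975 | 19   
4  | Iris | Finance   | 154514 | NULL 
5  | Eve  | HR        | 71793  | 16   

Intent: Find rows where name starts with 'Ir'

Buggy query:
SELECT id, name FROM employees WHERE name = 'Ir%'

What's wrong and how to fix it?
Bug: '=' compares the literal string including the % character; pattern matching needs LIKE

Fix: Replace '=' with LIKE so 'Ir%' is treated as a pattern

Corrected query:
SELECT id, name FROM employees WHERE name LIKE 'Ir%'

Result:
id | name
---+-----
1  | Iris
4  | Iris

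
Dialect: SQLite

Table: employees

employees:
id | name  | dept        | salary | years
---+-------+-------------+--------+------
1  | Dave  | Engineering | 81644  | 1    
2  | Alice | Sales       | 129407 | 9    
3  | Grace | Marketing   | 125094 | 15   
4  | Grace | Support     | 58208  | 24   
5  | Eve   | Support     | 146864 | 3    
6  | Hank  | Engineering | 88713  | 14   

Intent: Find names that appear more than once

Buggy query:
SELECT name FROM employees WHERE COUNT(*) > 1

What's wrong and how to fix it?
Bug: COUNT(*) is an aggregate and cannot be used in WHERE

Fix: GROUP BY name, then filter groups with HAVING COUNT(*) > 1

Corrected query:
SELECT name FROM employees GROUP BY name HAVING COUNT(*) > 1

Result:
name 
-----
Grace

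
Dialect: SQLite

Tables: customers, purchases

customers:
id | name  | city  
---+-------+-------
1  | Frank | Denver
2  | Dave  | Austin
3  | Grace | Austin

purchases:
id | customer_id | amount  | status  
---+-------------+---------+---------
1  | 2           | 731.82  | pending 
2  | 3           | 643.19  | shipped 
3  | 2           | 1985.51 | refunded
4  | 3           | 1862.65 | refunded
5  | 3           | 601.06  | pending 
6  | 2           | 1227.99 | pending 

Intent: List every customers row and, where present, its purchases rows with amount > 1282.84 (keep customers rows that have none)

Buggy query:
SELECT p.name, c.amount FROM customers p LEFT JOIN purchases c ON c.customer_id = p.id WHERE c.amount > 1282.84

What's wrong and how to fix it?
Bug: Filtering c.amount in WHERE discards the NULL rows produced by LEFT JOIN, turning it into an inner join

Fix: Move the right-table condition into the ON clause so unmatched parents are kept

Corrected query:
SELECT p.name, c.amount FROM customers p LEFT JOIN purchases c ON c.customer_id = p.id AND c.amount > 1282.84

Result:
name  | amount 
------+--------
Frank | NULL   
Dave  | 1985.51
Grace | 1862.65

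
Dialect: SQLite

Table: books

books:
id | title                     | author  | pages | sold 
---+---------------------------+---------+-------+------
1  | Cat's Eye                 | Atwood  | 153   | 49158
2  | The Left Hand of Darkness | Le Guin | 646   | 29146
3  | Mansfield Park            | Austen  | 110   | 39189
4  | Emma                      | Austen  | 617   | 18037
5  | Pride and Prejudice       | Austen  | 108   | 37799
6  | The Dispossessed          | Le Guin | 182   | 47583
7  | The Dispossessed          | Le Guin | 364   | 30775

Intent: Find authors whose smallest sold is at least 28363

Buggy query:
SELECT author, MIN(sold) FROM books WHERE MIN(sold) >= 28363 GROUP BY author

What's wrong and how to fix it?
Bug: MIN() in WHERE is a misuse of aggregate

Fix: Use HAVING for the per-group MIN condition

Corrected query:
SELECT author, MIN(sold) FROM books GROUP BY author HAVING MIN(sold) >= 28363

Result:
author  | MIN(sold)
--------+----------
Atwood  | 49158    
Le Guin | 29146    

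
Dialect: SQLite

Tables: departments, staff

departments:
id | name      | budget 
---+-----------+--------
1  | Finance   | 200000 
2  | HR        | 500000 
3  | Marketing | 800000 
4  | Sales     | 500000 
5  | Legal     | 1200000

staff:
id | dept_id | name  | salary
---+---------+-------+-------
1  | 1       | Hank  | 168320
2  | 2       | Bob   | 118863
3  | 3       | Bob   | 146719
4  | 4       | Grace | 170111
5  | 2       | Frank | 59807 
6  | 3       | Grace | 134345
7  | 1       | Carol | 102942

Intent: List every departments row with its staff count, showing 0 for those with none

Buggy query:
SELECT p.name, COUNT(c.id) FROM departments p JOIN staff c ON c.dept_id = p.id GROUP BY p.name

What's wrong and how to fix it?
Bug: An inner join excludes parents with zero children

Fix: Use LEFT JOIN so parents without children still appear (COUNT(c.id) gives 0)

Corrected query:
SELECT p.name, COUNT(c.id) FROM departments p LEFT JOIN staff c ON c.dept_id = p.id GROUP BY p.name

Result:
name      | COUNT(c.id)
----------+------------
Finance   | 2          
HR        | 2          
Legal     | 0          
Marketing | 2          
Sales     | 1          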